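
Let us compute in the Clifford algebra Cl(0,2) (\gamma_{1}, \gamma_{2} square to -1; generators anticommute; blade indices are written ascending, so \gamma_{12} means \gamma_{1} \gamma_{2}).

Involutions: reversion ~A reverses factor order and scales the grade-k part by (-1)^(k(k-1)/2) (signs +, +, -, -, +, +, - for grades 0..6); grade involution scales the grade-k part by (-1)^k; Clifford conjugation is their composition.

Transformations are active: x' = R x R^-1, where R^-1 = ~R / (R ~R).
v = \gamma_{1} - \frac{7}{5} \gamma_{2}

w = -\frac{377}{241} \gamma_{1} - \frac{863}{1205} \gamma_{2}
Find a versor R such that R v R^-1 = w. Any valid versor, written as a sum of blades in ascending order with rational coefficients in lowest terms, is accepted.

Since q(v) = q(w) = -\frac{74}{25}, the sum R = v + w = -\frac{136}{241} \gamma_{1} - \frac{510}{241} \gamma_{2} does the job whenever invertible.
Answer: -\frac{136}{241} \gamma_{1} - \frac{510}{241} \gamma_{2}


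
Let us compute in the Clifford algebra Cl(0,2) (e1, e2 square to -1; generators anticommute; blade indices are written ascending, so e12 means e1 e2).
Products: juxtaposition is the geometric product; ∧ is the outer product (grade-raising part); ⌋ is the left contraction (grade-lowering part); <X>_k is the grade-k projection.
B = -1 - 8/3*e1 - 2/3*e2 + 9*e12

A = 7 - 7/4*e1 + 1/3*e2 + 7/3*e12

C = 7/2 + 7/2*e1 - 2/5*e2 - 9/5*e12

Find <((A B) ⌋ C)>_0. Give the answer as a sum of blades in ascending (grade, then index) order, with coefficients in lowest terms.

step 1: -292/9 - 445/36*e1 + 163/36*e2 + 1129/18*e12
step 2: 15991/360 - 21907/180*e1 - 1669/180*e2 + 292/5*e12
step 3: 15991/360
Answer: 15991/360


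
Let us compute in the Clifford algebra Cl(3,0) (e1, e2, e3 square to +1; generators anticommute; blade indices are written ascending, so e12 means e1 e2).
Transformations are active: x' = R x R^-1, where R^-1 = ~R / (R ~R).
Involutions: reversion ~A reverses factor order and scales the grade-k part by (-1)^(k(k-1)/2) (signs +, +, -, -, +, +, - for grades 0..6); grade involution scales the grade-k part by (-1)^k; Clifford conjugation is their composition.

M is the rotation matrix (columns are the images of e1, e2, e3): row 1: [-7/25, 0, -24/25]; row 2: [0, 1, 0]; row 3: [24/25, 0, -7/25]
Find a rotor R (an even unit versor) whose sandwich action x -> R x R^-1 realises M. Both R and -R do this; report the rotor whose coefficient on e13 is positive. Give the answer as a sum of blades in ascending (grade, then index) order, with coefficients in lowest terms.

Method: write R = a + b12*e12 + b13*e13 + b23*e23 with a^2 + b12^2 + b13^2 + b23^2 = 1 (so R^-1 = ~R). Expanding the columns R e_j ~R gives tr M = 4a^2 - 1 and, from the antisymmetric part, M21 - M12 = -4a*b12, M13 - M31 = 4a*b13, M32 - M23 = -4a*b23.
Here tr M = 11/25, so a^2 = (1 + tr M)/4 = 9/25 and a = ±3/5. Taking a = 3/5: M21 - M12 = 0, M13 - M31 = -48/25, M32 - M23 = 0, giving b12 = 0, b13 = -4/5, b23 = 0, i.e. R = 3/5 - 4/5*e13.
Its e13 coefficient is negative, so report the other preimage -R.
Answer: -3/5 + 4/5*e13. Uniqueness: Spin(3) -> SO(3) maps R and -R to the same rotation of trace 11/25; fixing the sign of the e13 coefficient removes the ambiguity.


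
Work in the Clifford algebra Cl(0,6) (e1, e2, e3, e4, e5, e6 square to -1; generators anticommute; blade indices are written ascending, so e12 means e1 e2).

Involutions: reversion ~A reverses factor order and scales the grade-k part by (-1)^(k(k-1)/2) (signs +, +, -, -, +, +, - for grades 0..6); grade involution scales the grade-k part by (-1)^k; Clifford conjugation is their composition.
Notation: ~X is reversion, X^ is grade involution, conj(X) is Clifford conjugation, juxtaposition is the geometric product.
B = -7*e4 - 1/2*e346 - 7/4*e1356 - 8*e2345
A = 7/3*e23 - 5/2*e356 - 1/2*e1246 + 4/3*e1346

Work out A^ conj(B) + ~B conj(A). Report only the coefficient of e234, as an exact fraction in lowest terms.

first term: 89/24*e1 + 79/4*e45 - 1/4*e123 - 7/2*e126 + 28/3*e136 + 49/3*e234 - 113/6*e246 + 59/4*e1256 + 4*e1356 + 7/8*e2345 + 35/2*e3456
second term: 89/24*e1 - 79/4*e45 + 1/4*e123 - 7/2*e126 + 28/3*e136 + 49/3*e234 + 113/6*e246 + 59/4*e1256 + 4*e1356 + 7/8*e2345 - 35/2*e3456
Answer: 98/3


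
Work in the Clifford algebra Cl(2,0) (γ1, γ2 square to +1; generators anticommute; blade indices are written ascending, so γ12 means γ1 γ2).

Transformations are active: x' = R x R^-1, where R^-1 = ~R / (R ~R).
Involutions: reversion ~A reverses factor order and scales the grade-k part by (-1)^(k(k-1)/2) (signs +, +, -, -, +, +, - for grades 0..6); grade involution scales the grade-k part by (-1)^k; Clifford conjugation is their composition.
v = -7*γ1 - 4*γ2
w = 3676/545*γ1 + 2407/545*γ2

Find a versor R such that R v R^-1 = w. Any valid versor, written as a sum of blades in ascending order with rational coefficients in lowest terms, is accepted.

The midline construction: v and w both square to 65, so reflecting in their sum -139/545*γ1 + 227/545*γ2 exchanges them.
Answer: -139/545*γ1 + 227/545*γ2


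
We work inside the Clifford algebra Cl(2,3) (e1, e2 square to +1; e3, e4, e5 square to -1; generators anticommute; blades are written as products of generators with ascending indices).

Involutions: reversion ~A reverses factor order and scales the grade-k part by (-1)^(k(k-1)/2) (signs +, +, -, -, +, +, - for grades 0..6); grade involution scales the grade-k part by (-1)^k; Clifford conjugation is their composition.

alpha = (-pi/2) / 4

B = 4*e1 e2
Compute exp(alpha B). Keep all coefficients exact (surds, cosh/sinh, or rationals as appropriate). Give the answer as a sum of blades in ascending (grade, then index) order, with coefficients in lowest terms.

B^2 = (4)^2*(e1 e2)^2 = 16*(-1) = -16 (a basis 2-blade squares to minus the product of its generators' squares).
B^2 = -16 — since the square is negative, the closed form is circular: l = 4, alpha*l = -pi/2, so exp(alpha B) = cos(-pi/2) + (sin(-pi/2)/4)*B = 0 + (-1/4)*B.
Answer: -e1 e2


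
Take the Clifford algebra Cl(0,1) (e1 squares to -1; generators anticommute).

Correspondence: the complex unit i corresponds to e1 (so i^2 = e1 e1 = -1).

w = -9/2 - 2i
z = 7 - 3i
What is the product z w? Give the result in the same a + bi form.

In blades: z = 7 - 3*e1, w = -9/2 - 2*e1.
Distribute z over w term by term (generator squares from the signature, products reordered to ascending indices): (7)*w = -63/2 - 14*e1; (-3*e1)*w = -6 + 27/2*e1.
Sum: -75/2 - 1/2*e1; translating back through the correspondence:
Answer: -75/2 - 1/2*i


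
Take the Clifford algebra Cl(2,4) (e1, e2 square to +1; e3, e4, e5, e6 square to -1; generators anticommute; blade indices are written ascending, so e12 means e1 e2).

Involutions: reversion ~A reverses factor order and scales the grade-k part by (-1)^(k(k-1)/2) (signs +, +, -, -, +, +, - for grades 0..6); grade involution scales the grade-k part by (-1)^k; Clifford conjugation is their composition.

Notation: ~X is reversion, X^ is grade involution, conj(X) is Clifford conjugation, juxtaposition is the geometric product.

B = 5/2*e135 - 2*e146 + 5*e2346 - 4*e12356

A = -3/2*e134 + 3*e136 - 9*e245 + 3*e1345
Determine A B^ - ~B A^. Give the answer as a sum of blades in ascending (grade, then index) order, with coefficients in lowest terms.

first term: 15/2*e4 + 12*e25 + 6*e34 + 3*e36 + 15/4*e45 + 15/2*e56 + 15*e124 + 15/2*e126 + 12*e246 - 51*e356 + 45/2*e1234 + 33*e1256 - 36*e1346 - 6*e2456
second term: -15/2*e4 + 12*e25 + 6*e34 + 3*e36 + 15/4*e45 + 15/2*e56 - 15*e124 - 15/2*e126 + 12*e246 + 39*e356 - 45/2*e1234 - 3*e1256 + 36*e1346 + 6*e2456
Answer: 15*e4 + 30*e124 + 15*e126 - 90*e356 + 45*e1234 + 36*e1256 - 72*e1346 - 12*e2456


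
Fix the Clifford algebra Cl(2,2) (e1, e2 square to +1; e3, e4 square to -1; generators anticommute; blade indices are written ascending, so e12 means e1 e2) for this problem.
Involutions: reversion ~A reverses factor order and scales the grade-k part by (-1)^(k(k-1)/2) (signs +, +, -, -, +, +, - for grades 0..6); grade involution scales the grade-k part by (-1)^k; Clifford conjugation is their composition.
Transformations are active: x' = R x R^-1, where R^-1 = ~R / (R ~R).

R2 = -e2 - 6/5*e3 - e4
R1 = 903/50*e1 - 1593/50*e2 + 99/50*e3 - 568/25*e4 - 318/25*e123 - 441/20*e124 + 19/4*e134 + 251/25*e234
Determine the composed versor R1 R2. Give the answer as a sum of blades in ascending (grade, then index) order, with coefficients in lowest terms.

Distribute over the terms of R2 (each basis-blade product reordered to ascending indices, repeated generators contracted through their squares):
R1 (-e2) = 1593/50 - 903/50*e12 - 318/25*e13 - 441/20*e14 + 99/50*e23 - 568/25*e24 - 251/25*e34 - 19/4*e1234
R1 (-6/5*e3) = 297/125 - 1908/125*e12 - 2709/125*e13 - 57/10*e14 + 4779/125*e23 - 1506/125*e24 - 3408/125*e34 - 1323/50*e1234
R1 (-e4) = -568/25 - 441/20*e12 + 19/4*e13 - 903/50*e14 + 251/25*e23 + 1593/50*e24 - 99/50*e34 + 318/25*e1234
Summing the partial products and collecting blades:
Answer: 2879/250 - 27687/500*e12 - 14821/500*e13 - 4581/100*e14 + 12563/250*e23 - 727/250*e24 - 9821/250*e34 - 1849/100*e1234


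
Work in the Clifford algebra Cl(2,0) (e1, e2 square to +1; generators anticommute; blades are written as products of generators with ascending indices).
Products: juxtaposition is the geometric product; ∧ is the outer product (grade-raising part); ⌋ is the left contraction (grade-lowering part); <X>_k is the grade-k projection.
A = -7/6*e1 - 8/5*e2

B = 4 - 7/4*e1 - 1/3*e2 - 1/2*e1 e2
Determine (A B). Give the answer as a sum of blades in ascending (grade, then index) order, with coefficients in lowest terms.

step 1: 103/40 - 82/15*e1 - 349/60*e2 - 217/90*e1 e2
Answer: 103/40 - 82/15*e1 - 349/60*e2 - 217/90*e1 e2


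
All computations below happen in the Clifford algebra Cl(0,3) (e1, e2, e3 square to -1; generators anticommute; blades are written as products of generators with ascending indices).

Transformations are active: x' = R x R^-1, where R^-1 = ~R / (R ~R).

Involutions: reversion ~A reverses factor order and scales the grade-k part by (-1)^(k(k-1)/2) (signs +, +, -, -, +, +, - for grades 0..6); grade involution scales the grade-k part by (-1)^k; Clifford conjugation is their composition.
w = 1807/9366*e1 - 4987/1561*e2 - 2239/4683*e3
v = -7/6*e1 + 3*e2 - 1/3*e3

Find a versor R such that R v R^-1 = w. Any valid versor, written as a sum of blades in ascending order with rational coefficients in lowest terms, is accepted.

R = v + w = -1520/1561*e1 - 304/1561*e2 - 3800/4683*e3 works: the equal norms (-377/36) guarantee its sandwich swaps v into w.
Answer: -1520/1561*e1 - 304/1561*e2 - 3800/4683*e3


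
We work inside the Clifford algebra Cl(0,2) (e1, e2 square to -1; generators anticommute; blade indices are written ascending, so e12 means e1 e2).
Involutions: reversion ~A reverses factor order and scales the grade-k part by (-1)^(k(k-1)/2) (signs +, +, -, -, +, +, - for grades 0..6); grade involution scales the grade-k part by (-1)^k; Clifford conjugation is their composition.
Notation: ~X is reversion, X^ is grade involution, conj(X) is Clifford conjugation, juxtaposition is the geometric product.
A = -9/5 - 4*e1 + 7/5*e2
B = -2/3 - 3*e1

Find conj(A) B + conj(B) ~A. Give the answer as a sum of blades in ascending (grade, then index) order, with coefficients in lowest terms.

first term: 66/5 + 41/15*e1 + 14/15*e2 - 21/5*e12
second term: 66/5 - 41/15*e1 - 14/15*e2 + 21/5*e12
Answer: 132/5


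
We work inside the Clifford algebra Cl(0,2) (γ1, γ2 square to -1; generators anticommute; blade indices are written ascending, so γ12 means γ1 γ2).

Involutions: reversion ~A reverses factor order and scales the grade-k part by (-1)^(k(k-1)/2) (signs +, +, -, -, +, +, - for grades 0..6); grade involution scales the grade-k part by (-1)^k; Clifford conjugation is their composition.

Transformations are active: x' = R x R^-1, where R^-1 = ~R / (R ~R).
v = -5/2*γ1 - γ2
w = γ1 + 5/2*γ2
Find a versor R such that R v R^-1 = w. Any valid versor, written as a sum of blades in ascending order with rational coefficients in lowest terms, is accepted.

The midline construction: v and w both square to -29/4, so reflecting in their sum -3/2*γ1 + 3/2*γ2 exchanges them.
Answer: -3/2*γ1 + 3/2*γ2


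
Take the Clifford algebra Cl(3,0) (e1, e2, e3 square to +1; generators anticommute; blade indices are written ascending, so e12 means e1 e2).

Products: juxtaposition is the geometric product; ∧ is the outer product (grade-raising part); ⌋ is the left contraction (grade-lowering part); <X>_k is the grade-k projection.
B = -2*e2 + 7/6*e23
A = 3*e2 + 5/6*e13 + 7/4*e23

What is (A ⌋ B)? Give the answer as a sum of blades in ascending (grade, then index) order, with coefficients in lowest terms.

step 1: -193/24 + 7/2*e3
Answer: -193/24 + 7/2*e3


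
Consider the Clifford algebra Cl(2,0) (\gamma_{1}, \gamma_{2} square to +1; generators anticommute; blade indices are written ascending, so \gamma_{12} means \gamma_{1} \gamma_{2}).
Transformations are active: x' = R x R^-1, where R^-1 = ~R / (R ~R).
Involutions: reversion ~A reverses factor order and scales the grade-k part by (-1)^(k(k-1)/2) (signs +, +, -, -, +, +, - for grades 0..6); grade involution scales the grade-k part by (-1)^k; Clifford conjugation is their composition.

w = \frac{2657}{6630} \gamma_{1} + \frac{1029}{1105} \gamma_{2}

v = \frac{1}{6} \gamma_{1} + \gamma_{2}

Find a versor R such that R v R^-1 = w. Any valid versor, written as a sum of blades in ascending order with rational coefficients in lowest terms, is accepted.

The midline construction: v and w both square to \frac{37}{36}, so reflecting in their sum \frac{627}{1105} \gamma_{1} + \frac{2134}{1105} \gamma_{2} exchanges them.
Answer: \frac{627}{1105} \gamma_{1} + \frac{2134}{1105} \gamma_{2}


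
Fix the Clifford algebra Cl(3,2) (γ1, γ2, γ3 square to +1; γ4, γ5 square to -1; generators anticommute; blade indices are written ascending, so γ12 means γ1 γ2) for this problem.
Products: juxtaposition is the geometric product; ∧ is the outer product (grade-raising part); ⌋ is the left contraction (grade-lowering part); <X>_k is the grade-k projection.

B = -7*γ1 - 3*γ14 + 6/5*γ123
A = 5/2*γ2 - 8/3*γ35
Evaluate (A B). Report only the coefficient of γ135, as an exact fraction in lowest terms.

step 1: 35/2*γ12 - 3*γ13 + 15/2*γ124 + 16/5*γ125 + 56/3*γ135 - 8*γ1345
Answer: 56/3


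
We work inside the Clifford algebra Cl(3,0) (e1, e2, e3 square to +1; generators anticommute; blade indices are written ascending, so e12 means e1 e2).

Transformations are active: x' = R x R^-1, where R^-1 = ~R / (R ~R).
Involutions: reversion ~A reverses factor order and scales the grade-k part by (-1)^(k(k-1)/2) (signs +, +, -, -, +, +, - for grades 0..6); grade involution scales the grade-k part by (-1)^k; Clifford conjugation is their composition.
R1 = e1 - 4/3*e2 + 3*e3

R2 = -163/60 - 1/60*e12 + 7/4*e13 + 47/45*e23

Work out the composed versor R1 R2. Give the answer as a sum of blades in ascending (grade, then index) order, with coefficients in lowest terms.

Distribute over the terms of R1 (each basis-blade product reordered to ascending indices, repeated generators contracted through their squares):
(e1) R2 = -163/60*e1 - 1/60*e2 + 7/4*e3 + 47/45*e123
(-4/3*e2) R2 = -1/45*e1 + 163/45*e2 - 188/135*e3 + 7/3*e123
(3*e3) R2 = -21/4*e1 - 47/15*e2 - 163/20*e3 - 1/20*e123
Summing the partial products and collecting blades:
Answer: -719/90*e1 + 17/36*e2 - 1052/135*e3 + 599/180*e123


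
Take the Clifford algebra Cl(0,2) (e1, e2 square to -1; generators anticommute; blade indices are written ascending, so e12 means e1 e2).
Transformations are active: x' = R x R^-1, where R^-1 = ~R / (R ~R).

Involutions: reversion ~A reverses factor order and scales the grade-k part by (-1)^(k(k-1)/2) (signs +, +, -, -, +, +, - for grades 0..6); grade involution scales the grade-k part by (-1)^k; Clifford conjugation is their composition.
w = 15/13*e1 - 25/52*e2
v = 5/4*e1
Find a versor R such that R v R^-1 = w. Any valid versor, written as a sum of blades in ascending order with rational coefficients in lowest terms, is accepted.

The midline construction: v and w both square to -25/16, so reflecting in their sum 125/52*e1 - 25/52*e2 exchanges them.
Answer: 125/52*e1 - 25/52*e2


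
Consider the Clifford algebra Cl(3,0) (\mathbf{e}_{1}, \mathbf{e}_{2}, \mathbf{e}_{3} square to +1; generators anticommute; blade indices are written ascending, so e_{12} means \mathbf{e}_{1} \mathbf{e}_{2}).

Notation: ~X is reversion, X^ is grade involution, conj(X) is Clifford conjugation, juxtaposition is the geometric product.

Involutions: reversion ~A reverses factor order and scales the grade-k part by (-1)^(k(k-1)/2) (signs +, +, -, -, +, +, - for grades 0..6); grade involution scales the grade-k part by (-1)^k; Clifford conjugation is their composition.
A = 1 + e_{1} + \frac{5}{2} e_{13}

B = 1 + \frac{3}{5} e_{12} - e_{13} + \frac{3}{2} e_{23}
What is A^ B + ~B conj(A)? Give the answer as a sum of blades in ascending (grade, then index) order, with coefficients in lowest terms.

first term: \frac{7}{2} - e_{1} - \frac{3}{5} e_{2} + e_{3} - \frac{63}{20} e_{12} + \frac{3}{2} e_{13} + 3 e_{23} - \frac{3}{2} e_{123}
second term: \frac{7}{2} - e_{1} - \frac{3}{5} e_{2} + e_{3} + \frac{63}{20} e_{12} - \frac{3}{2} e_{13} - 3 e_{23} + \frac{3}{2} e_{123}
Answer: 7 - 2 e_{1} - \frac{6}{5} e_{2} + 2 e_{3}


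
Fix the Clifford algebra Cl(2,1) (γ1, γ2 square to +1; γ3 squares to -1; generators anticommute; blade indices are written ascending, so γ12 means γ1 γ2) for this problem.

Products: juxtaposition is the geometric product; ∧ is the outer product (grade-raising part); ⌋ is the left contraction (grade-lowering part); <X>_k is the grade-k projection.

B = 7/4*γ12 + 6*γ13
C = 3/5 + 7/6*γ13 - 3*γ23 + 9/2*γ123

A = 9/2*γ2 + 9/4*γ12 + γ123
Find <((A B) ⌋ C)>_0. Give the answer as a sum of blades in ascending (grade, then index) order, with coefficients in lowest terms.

step 1: -63/16 - 63/8*γ1 - 6*γ2 - 7/4*γ3 - 27/2*γ23 - 27*γ123
step 2: -6669/80 - 1507/24*γ1 + 21/4*γ2 + 141/16*γ3 + 63/8*γ12 + 717/32*γ13 - 189/8*γ23 - 567/32*γ123
step 3: -6669/80
Answer: -6669/80


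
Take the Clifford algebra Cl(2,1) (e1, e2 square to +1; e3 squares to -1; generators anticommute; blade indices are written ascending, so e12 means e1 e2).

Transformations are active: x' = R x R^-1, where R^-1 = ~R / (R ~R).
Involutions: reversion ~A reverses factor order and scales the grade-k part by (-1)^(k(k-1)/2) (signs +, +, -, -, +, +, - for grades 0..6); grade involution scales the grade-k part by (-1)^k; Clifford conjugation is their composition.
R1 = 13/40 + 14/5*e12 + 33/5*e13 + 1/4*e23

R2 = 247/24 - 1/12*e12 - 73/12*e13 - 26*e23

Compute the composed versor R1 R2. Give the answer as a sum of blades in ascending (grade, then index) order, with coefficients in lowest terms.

Distribute over the terms of R1 (each basis-blade product reordered to ascending indices, repeated generators contracted through their squares):
(13/40) R2 = 3211/960 - 13/480*e12 - 949/480*e13 - 169/20*e23
(14/5*e12) R2 = 7/30 + 1729/60*e12 - 364/5*e13 + 511/30*e23
(33/5*e13) R2 = -803/20 - 858/5*e12 + 2717/40*e13 - 11/20*e23
(1/4*e23) R2 = -13/2 + 73/48*e12 + 1/48*e13 + 247/96*e23
Summing the partial products and collecting blades:
Answer: -13783/320 - 67819/480*e12 - 1093/160*e13 + 1697/160*e23


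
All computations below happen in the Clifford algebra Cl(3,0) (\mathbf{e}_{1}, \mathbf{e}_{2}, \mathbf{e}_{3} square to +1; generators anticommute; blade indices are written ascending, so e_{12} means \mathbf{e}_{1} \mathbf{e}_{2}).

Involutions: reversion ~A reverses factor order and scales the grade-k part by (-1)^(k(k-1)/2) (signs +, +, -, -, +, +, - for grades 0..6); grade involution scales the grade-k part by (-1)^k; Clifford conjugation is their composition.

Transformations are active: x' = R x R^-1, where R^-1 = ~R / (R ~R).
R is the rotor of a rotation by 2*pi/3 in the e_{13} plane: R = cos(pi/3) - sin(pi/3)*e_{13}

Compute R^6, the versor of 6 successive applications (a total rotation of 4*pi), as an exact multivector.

The rotor phase is half the rotation angle and phases add under composition, so 6 steps in the e_{13} plane accumulate phase 6*(pi/3) = 2 \pi: R^6 = cos(2 \pi) - sin(2 \pi)*e_{13}.
cos(2 \pi) = 1 and sin(2 \pi) = 0, so R^6 = 1. The total rotation 4*pi is 2 full turns, so every vector returns to itself, yet the rotor is +1, back on the identity sheet (an even number of 2*pi turns).
Answer: 1


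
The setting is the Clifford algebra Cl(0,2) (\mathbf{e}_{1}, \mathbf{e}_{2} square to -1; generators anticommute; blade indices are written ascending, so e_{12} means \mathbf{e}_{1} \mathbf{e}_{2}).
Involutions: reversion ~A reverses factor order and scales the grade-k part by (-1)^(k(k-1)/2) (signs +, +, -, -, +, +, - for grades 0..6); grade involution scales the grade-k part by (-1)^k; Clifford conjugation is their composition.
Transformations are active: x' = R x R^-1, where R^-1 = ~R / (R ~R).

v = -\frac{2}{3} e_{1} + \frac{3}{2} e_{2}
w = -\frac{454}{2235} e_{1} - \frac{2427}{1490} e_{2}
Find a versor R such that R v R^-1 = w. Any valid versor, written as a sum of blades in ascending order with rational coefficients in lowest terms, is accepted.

Here q(v) = q(w) = -\frac{97}{36}; the classical choice R = v + w = -\frac{648}{745} e_{1} - \frac{96}{745} e_{2} then realises v -> w under the sandwich.
Answer: -\frac{648}{745} e_{1} - \frac{96}{745} e_{2}


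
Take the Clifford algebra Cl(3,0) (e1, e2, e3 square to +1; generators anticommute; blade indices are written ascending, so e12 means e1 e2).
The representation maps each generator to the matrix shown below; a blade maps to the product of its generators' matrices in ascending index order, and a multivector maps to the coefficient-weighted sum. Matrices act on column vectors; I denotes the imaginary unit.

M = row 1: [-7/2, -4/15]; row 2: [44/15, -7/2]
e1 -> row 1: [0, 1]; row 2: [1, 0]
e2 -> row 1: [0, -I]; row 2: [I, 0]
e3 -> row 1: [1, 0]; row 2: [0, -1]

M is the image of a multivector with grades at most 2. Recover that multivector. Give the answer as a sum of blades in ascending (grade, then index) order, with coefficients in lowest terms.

Method: 1, rho(e1), rho(e2), rho(e3) form a trace-orthogonal basis of the 2x2 complex matrices (tr(X Y) = 2 if X = Y, else 0), so M = m0*1 + m1*rho(e1) + m2*rho(e2) + m3*rho(e3) with m0 = tr(M)/2 = -7/2, m1 = tr(M rho(e1))/2 = 4/3, m2 = tr(M rho(e2))/2 = -8*I/5, m3 = tr(M rho(e3))/2 = 0.
Multiplying table entries, the bivector images are rho(e12) = I*rho(e3), rho(e13) = -I*rho(e2), rho(e23) = I*rho(e1); with real blade coefficients the real parts of m0..m3 are the coefficients of 1, e1, e2, e3 and the imaginary parts give the bivectors (e23: Im m1, e13: -Im m2, e12: Im m3).
Answer: -7/2 + 4/3*e1 + 8/5*e13


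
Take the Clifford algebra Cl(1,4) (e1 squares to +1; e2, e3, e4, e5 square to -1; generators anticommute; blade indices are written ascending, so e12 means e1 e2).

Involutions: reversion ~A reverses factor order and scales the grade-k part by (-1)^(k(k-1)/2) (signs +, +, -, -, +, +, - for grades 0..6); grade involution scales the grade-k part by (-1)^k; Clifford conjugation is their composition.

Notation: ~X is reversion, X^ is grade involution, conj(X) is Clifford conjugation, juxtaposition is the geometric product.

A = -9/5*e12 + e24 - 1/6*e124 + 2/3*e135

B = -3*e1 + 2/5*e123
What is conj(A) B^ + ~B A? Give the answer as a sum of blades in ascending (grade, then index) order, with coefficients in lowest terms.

first term: -27/5*e2 - 18/25*e3 - 1/2*e24 - 4/15*e25 - 1/15*e34 + 2*e35 - 3*e124 - 2/5*e134
second term: 27/5*e2 + 18/25*e3 + 1/2*e24 + 4/15*e25 + 1/15*e34 - 2*e35 - 3*e124 - 2/5*e134
Answer: -6*e124 - 4/5*e134


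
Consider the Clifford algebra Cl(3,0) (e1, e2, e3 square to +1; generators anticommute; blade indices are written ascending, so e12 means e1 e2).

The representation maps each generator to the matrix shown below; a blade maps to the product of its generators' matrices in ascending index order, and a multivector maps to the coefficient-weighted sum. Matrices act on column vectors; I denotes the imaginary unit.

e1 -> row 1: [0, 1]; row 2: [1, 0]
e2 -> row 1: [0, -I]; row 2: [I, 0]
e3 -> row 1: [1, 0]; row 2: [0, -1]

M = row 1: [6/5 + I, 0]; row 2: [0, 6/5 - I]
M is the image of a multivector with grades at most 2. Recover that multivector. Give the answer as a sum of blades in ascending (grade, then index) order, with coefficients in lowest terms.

Method: 1, rho(e1), rho(e2), rho(e3) form a trace-orthogonal basis of the 2x2 complex matrices (tr(X Y) = 2 if X = Y, else 0), so M = m0*1 + m1*rho(e1) + m2*rho(e2) + m3*rho(e3) with m0 = tr(M)/2 = 6/5, m1 = tr(M rho(e1))/2 = 0, m2 = tr(M rho(e2))/2 = 0, m3 = tr(M rho(e3))/2 = I.
Multiplying table entries, the bivector images are rho(e12) = I*rho(e3), rho(e13) = -I*rho(e2), rho(e23) = I*rho(e1); with real blade coefficients the real parts of m0..m3 are the coefficients of 1, e1, e2, e3 and the imaginary parts give the bivectors (e23: Im m1, e13: -Im m2, e12: Im m3).
Answer: 6/5 + e12


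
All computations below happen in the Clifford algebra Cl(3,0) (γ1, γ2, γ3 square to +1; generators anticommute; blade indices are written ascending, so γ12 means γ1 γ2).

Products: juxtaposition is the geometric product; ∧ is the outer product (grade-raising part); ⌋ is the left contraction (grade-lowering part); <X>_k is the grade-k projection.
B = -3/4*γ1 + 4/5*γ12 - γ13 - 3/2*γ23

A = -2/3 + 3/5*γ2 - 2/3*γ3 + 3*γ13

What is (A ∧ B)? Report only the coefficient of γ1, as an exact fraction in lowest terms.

step 1: 1/2*γ1 - 1/12*γ12 + 1/6*γ13 + γ23 + 1/15*γ123
Answer: 1/2


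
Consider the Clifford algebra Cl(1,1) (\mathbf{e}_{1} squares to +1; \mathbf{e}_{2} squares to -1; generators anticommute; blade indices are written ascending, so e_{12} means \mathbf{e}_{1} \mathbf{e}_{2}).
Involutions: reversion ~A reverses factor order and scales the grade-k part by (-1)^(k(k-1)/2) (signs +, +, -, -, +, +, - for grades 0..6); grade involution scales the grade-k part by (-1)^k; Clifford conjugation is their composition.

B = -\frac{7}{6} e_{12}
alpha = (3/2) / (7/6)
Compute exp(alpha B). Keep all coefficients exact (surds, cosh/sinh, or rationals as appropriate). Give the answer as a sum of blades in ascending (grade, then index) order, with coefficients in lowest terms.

B^2 = (-\frac{7}{6})^2*(e_{12})^2 = \frac{49}{36}*(+1) = \frac{49}{36} (a basis 2-blade squares to minus the product of its generators' squares).
B^2 = \frac{49}{36} — the series telescopes hyperbolically here: l = \frac{7}{6}, alpha*l = \frac{3}{2}, so exp(alpha B) = cosh(\frac{3}{2}) + (sinh(\frac{3}{2})/(\frac{7}{6}))*B = \cosh{\left(\frac{3}{2} \right)} + (\frac{6 \sinh{\left(\frac{3}{2} \right)}}{7})*B.
Answer: \cosh{\left(\frac{3}{2} \right)} - \sinh{\left(\frac{3}{2} \right)} e_{12}


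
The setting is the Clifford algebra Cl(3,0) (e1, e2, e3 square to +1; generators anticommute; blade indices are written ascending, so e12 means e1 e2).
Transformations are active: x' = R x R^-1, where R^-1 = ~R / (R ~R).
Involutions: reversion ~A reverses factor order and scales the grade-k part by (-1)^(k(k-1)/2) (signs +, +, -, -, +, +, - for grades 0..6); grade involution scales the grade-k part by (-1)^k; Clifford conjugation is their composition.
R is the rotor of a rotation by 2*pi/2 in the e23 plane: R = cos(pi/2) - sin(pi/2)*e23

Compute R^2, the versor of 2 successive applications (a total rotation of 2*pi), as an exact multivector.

Half-angle bookkeeping: 2 applications in e23 add up to rotor phase 2*pi/2 = pi, so R^2 = cos(pi) - sin(pi)*e23.
cos(pi) = -1 and sin(pi) = 0, so R^2 = -1. The total rotation 2*pi is 1 full turn, so every vector returns to itself, yet the rotor is -1, on the OTHER sheet of the double cover (an odd number of 2*pi turns).
Answer: -1


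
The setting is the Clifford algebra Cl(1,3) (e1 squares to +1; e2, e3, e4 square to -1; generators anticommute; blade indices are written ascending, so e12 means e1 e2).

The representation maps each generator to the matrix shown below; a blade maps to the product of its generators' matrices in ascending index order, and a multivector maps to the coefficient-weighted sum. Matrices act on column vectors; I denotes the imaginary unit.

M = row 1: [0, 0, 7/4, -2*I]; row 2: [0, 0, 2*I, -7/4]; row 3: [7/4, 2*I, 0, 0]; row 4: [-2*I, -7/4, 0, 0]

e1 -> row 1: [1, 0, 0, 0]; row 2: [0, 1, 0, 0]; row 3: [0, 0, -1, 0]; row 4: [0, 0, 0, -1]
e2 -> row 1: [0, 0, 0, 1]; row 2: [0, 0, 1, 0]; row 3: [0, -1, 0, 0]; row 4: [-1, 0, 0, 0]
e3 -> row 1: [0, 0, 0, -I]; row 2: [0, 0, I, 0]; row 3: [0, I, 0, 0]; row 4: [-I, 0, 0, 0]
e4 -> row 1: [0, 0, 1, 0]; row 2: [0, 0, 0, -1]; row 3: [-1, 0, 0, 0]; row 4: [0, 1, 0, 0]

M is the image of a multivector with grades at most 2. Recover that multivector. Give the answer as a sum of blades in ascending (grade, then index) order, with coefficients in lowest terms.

Method: the blade images are trace-orthogonal — tr(rho(e_A) rho(e_B)^-1) = 4 if A = B and 0 otherwise — and rho(e_A)^-1 = (e_A)^2 * rho(e_A) with (e_A)^2 = +1 or -1, so the coefficient of e_A in the preimage is (e_A)^2 * tr(M rho(e_A))/4.
Nonzero projections over blades of grade <= 2: e3: (e3)^2 = -1, tr(M rho(e3)) = -8, coefficient 2; e14: (e14)^2 = +1, tr(M rho(e14)) = 7, coefficient 7/4. Every other blade of grade <= 2 projects to 0.
Answer: 2*e3 + 7/4*e14


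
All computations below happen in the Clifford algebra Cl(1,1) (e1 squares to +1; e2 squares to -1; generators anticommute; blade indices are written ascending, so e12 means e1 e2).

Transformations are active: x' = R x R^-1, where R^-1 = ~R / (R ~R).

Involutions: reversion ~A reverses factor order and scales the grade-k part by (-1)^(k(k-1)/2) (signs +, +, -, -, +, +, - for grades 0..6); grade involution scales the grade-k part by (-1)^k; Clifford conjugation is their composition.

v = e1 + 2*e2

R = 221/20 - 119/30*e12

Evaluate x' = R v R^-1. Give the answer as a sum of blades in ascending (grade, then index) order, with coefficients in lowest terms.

~R = 221/20 + 119/30*e12, and R ~R = 15317/144, so R^-1 = ~R / (15317/144).
R v = 1139/60*e1 + 391/15*e2
Answer: 3901/1325*e1 + 4526/1325*e2


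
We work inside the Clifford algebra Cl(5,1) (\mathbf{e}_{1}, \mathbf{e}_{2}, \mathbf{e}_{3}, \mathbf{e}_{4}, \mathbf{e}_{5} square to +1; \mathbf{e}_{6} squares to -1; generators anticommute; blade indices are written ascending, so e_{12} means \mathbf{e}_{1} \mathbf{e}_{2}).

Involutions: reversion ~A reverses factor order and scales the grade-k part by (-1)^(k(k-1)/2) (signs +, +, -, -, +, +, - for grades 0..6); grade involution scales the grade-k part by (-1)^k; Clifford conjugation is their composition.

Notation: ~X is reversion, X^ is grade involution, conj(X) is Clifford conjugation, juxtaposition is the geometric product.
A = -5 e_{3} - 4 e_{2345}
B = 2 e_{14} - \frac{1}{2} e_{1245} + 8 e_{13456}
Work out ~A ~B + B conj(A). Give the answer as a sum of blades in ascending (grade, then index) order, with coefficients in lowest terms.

first term: 2 e_{13} + 32 e_{126} - 10 e_{134} - 8 e_{1235} + 40 e_{1456} + \frac{5}{2} e_{12345}
second term: -2 e_{13} - 32 e_{126} - 10 e_{134} - 8 e_{1235} - 40 e_{1456} - \frac{5}{2} e_{12345}
Answer: -20 e_{134} - 16 e_{1235}


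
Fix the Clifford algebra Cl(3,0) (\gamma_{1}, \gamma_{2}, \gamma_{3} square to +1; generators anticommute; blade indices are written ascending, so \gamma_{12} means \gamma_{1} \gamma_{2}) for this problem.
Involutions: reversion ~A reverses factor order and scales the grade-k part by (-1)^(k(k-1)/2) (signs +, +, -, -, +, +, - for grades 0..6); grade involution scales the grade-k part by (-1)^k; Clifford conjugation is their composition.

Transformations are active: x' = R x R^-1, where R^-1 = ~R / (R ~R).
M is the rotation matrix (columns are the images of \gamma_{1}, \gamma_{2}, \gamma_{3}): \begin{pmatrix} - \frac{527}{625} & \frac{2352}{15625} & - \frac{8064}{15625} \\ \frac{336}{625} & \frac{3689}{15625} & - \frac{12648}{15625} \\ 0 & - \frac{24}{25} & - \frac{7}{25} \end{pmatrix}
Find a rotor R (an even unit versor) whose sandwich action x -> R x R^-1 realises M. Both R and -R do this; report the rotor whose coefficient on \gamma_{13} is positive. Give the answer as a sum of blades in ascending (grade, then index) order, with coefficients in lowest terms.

Method: write R = a + b12*\gamma_{12} + b13*\gamma_{13} + b23*\gamma_{23} with a^2 + b12^2 + b13^2 + b23^2 = 1 (so R^-1 = ~R). Expanding the columns R e_j ~R gives tr M = 4a^2 - 1 and, from the antisymmetric part, M21 - M12 = -4a*b12, M13 - M31 = 4a*b13, M32 - M23 = -4a*b23.
Here tr M = -\frac{13861}{15625}, so a^2 = (1 + tr M)/4 = \frac{441}{15625} and a = ±\frac{21}{125}. Taking a = \frac{21}{125}: M21 - M12 = \frac{6048}{15625}, M13 - M31 = -\frac{8064}{15625}, M32 - M23 = -\frac{2352}{15625}, giving b12 = -\frac{72}{125}, b13 = -\frac{96}{125}, b23 = \frac{28}{125}, i.e. R = \frac{21}{125} - \frac{72}{125} \gamma_{12} - \frac{96}{125} \gamma_{13} + \frac{28}{125} \gamma_{23}.
Its \gamma_{13} coefficient is negative, so report the other preimage -R.
Answer: -\frac{21}{125} + \frac{72}{125} \gamma_{12} + \frac{96}{125} \gamma_{13} - \frac{28}{125} \gamma_{23}. Note: both R and -R realise this M (trace -\frac{13861}{15625}); the covering map identifies them, and the \gamma_{13}-coefficient sign is the tie-breaker.


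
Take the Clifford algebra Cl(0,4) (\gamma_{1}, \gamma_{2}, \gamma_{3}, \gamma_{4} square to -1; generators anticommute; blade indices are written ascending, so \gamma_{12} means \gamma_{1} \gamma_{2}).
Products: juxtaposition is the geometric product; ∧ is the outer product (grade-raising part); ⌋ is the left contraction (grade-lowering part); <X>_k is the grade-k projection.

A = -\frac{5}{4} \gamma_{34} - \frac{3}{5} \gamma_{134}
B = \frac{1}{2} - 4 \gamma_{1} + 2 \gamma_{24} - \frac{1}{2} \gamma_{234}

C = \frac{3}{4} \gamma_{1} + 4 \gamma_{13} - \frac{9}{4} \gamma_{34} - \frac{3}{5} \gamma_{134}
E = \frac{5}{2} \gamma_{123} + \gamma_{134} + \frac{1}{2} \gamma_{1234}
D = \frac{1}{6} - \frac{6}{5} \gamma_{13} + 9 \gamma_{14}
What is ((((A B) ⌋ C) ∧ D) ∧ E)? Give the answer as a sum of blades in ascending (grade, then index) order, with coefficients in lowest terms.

step 1: -\frac{5}{8} \gamma_{2} - \frac{3}{10} \gamma_{12} + \frac{5}{2} \gamma_{23} - \frac{121}{40} \gamma_{34} + \frac{6}{5} \gamma_{123} + \frac{47}{10} \gamma_{134}
step 2: -\frac{7701}{800} - \frac{363}{200} \gamma_{1}
step 3: -\frac{2567}{1600} - \frac{121}{400} \gamma_{1} + \frac{23103}{2000} \gamma_{13} - \frac{69309}{800} \gamma_{14}
step 4: -\frac{2567}{640} \gamma_{123} - \frac{2567}{1600} \gamma_{134} - \frac{2567}{3200} \gamma_{1234}
Answer: -\frac{2567}{640} \gamma_{123} - \frac{2567}{1600} \gamma_{134} - \frac{2567}{3200} \gamma_{1234}


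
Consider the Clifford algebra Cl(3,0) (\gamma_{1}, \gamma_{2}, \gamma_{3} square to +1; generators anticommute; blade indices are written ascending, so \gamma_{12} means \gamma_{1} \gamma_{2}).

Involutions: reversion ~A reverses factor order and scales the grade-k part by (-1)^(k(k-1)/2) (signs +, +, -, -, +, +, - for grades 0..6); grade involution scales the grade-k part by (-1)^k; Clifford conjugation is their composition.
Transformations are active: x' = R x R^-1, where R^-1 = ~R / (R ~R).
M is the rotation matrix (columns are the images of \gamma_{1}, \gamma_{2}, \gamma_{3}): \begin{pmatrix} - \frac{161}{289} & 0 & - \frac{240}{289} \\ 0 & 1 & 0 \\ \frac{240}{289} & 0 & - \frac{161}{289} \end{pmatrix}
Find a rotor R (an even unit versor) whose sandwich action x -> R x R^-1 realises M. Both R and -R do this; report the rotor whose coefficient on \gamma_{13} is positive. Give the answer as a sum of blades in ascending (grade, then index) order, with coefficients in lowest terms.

Method: write R = a + b12*\gamma_{12} + b13*\gamma_{13} + b23*\gamma_{23} with a^2 + b12^2 + b13^2 + b23^2 = 1 (so R^-1 = ~R). Expanding the columns R e_j ~R gives tr M = 4a^2 - 1 and, from the antisymmetric part, M21 - M12 = -4a*b12, M13 - M31 = 4a*b13, M32 - M23 = -4a*b23.
Here tr M = -\frac{33}{289}, so a^2 = (1 + tr M)/4 = \frac{64}{289} and a = ±\frac{8}{17}. Taking a = \frac{8}{17}: M21 - M12 = 0, M13 - M31 = -\frac{480}{289}, M32 - M23 = 0, giving b12 = 0, b13 = -\frac{15}{17}, b23 = 0, i.e. R = \frac{8}{17} - \frac{15}{17} \gamma_{13}.
Its \gamma_{13} coefficient is negative, so report the other preimage -R.
Answer: -\frac{8}{17} + \frac{15}{17} \gamma_{13}. Note: both R and -R realise this M (trace -\frac{33}{289}); the covering map identifies them, and the \gamma_{13}-coefficient sign is the tie-breaker.


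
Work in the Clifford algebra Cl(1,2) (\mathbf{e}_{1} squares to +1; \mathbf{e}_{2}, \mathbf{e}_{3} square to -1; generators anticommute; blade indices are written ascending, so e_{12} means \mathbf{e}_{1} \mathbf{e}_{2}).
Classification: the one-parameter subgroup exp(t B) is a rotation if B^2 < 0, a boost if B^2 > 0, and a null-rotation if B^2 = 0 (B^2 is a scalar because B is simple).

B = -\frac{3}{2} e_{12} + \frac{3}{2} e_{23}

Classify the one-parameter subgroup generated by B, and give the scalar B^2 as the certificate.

B^2 term by term: the squares give (-\frac{3}{2})^2*(e_{12})^2 + (\frac{3}{2})^2*(e_{23})^2 = \frac{9}{4}*(+1) + \frac{9}{4}*(-1) = 0 (each basis 2-blade squares to minus the product of its generators' squares); cross terms between blades sharing an index anticommute and cancel. So B^2 = 0.
Answer: null-rotation, certificate B^2 = 0. Note: conjugating B changes its blade decomposition but never the scalar B^2 = 0, whose sign settles the classification.


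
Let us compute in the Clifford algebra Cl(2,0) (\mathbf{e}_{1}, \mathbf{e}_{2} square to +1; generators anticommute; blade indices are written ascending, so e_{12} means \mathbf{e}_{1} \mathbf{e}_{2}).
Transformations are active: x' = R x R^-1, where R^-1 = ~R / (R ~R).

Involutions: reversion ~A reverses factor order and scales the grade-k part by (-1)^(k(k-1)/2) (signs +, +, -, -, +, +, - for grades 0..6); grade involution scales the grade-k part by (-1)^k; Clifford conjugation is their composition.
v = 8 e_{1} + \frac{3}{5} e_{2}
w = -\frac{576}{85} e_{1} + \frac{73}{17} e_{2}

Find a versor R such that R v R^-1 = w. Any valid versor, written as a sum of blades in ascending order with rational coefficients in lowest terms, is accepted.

Construction: equal norms (both \frac{1609}{25}) license R = v + w = \frac{104}{85} e_{1} + \frac{416}{85} e_{2} — nothing changes along that direction, while (v - w)/2 changes sign, so v maps onto w.
Answer: \frac{104}{85} e_{1} + \frac{416}{85} e_{2}


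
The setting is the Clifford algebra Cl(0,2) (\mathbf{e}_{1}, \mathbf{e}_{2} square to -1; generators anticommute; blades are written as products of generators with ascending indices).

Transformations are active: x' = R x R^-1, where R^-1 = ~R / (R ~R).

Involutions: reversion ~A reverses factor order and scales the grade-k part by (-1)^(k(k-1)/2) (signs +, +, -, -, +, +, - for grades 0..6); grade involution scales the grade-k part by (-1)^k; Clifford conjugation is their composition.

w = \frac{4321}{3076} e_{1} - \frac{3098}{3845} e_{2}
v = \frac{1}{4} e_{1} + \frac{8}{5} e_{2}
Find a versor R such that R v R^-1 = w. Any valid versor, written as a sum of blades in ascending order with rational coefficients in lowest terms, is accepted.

Construction: equal norms (both -\frac{1049}{400}) license R = v + w = \frac{2545}{1538} e_{1} + \frac{3054}{3845} e_{2} — nothing changes along that direction, while (v - w)/2 changes sign, so v maps onto w.
Answer: \frac{2545}{1538} e_{1} + \frac{3054}{3845} e_{2}


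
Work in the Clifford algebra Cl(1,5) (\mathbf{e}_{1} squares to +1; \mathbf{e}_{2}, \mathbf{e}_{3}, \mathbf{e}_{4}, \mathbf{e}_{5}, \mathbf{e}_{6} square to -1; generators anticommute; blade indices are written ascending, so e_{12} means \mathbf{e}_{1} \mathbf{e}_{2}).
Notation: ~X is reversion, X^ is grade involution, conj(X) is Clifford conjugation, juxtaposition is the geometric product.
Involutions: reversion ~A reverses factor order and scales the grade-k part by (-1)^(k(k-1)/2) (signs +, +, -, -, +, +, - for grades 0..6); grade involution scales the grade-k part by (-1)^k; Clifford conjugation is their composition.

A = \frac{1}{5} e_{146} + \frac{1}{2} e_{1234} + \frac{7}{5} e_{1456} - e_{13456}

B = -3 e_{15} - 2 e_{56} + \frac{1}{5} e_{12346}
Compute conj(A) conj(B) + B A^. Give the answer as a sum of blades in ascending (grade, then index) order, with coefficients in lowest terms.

first term: \frac{1}{10} e_{6} - \frac{14}{5} e_{14} + \frac{1}{25} e_{23} - \frac{1}{5} e_{25} - \frac{21}{5} e_{46} - 2 e_{134} + \frac{2}{5} e_{145} + \frac{7}{25} e_{235} + 3 e_{346} - \frac{3}{5} e_{456} - \frac{3}{2} e_{2345} + e_{123456}
second term: -\frac{1}{10} e_{6} + \frac{14}{5} e_{14} + \frac{1}{25} e_{23} - \frac{1}{5} e_{25} + \frac{21}{5} e_{46} + 2 e_{134} - \frac{2}{5} e_{145} + \frac{7}{25} e_{235} - 3 e_{346} + \frac{3}{5} e_{456} - \frac{3}{2} e_{2345} - e_{123456}
Answer: \frac{2}{25} e_{23} - \frac{2}{5} e_{25} + \frac{14}{25} e_{235} - 3 e_{2345}
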